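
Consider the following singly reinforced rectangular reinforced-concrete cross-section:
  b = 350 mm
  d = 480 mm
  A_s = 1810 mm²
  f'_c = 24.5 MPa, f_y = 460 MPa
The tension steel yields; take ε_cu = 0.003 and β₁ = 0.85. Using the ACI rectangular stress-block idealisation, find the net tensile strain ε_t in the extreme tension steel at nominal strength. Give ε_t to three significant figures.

a = A_s f_y/(0.85 f'_c b) = 114.23 mm.
β₁ = 0.85, so c = a/β₁ = 114.23/0.85 = 134.39 mm.
From the linear strain diagram with ε_cu = 0.003: ε_t = 0.003 (d − c)/c = 0.003 × (480 − 134.39)/134.39 = 0.00772.
Since ε_t ≥ 0.005, the section is tension-controlled.

ε_t ≈ 0.00772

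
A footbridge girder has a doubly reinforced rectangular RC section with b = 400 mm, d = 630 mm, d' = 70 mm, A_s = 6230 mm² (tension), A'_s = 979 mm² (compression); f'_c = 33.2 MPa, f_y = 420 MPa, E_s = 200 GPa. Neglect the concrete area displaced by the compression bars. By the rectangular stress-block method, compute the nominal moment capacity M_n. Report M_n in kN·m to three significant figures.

M_n ≈ 1400 kN·m

Assume both tension and compression steel yield.
Net tension couple steel: A_s − A'_s = 5251 mm².
a = (A_s − A'_s) f_y / (0.85 f'_c b) = 2205420/(0.85 × 33.2 × 400) = 195.38 mm.
c = a/β₁ = 195.38/0.813 = 240.32 mm; ε'_s = 0.003(c − d')/c = 0.0021 ≥ f_y/E_s = 0.0021, so compression steel does yield.
M_n = (A_s − A'_s) f_y (d − a/2) + A'_s f_y (d − d') = [2205420 × (630 − 97.69) + 411180 × (630 − 70)] × 10⁻⁶ = 1173.97 + 230.26 = 1404.23 kN·m.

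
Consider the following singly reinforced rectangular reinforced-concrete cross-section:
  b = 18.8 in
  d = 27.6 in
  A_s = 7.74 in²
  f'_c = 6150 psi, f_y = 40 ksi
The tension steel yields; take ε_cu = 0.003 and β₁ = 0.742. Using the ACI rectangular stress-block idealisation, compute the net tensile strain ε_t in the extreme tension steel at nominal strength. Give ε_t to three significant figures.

a = A_s f_y/(0.85 f'_c b) = 3.150 in.
β₁ = 0.742, so c = a/β₁ = 3.150/0.742 = 4.245 in.
From the linear strain diagram with ε_cu = 0.003: ε_t = 0.003 (d − c)/c = 0.003 × (27.6 − 4.245)/4.245 = 0.0165.
Since ε_t ≥ 0.005, the section is tension-controlled.

ε_t ≈ 0.0165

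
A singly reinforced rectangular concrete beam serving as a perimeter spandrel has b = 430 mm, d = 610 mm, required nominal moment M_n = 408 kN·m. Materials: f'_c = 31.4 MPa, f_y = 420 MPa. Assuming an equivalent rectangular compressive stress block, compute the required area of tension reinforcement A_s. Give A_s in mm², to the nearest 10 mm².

With M_n = 0.85 f'_c a b (d − a/2), solve the quadratic for a:
a = d − √(d² − 2M_n/(0.85 f'_c b)) = 610 − √(610² − 2 × 408×10⁶/(0.85 × 31.4 × 430)) = 61.37 mm.
A_s = 0.85 f'_c a b / f_y = 0.85 × 31.4 × 61.37 × 430 / 420 = 1677.0 mm².

A_s ≈ 1680 mm²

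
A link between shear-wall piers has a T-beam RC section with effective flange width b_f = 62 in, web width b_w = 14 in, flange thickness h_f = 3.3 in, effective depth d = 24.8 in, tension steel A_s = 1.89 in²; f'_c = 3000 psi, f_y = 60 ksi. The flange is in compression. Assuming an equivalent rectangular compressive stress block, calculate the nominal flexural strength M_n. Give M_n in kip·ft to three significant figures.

M_n ≈ 231 kip·ft

Tension: T = A_s f_y = 1.89 × 60 = 113.4 kips.
Try a within the flange: a = T/(0.85 f'_c b_f) = 113.4/(0.85 × 3 × 62) = 0.717 in.
Since a = 0.717 ≤ h_f = 3.3 in, the stress block lies entirely in the flange; analyse as a rectangular beam of width b_f.
M_n = T(d − a/2) = 113.4 × (24.8 − 0.3585) = 2771.7 kip·in.
M_n = 2771.7/12 = 230.98 kip·ft.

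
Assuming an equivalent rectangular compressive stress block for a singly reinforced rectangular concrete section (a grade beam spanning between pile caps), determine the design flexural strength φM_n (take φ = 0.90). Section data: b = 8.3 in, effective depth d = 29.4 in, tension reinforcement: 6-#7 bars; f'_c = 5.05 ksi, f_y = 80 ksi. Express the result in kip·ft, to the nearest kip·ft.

φM_n ≈ 548 kip·ft

A_s = 6 × 0.6 = 3.6 in².
T = A_s f_y = 3.6 × 80 = 288 kips.
a = T/(0.85 f'_c b) = 288/(0.85 × 5.05 × 8.3) = 8.084 in.
M_n = T(d − a/2) = 288 × (29.4 − 4.042) = 7303.1 kip·in = 7303.1/12 = 608.59 kip·ft.
φM_n = 0.90 × 608.59 = 547.73 kip·ft.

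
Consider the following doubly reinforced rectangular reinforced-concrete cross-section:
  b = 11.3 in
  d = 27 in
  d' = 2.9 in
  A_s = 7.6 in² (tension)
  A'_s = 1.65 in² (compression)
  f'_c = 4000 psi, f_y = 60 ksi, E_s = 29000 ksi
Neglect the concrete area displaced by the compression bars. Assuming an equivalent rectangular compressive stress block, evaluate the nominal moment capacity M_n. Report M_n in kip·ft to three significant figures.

Assume both steels yield.
a = (A_s − A'_s) f_y/(0.85 f'_c b) = (7.6 − 1.65) × 60/(0.85 × 4 × 11.3) = 9.292 in.
c = a/β₁ = 9.292/0.85 = 10.932 in; ε'_s = 0.003(c − d')/c = 0.0022 ≥ ε_y = 0.0021, so the compression steel yields.
M_n = (A_s − A'_s) f_y (d − a/2) + A'_s f_y (d − d') = 357 × (27 − 4.646) + 99 × (27 − 2.9) = 7980.4 + 2385.9 = 10366.3 kip·in = 10366.3/12 = 863.86 kip·ft.

M_n ≈ 864 kip·ft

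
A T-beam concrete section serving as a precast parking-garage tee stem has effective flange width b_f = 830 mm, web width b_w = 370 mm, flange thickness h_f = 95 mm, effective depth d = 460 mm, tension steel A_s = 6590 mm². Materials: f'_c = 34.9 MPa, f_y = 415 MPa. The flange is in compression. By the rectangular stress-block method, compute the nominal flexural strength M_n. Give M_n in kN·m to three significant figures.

M_n ≈ 1100 kN·m

Tension: T = A_s f_y = 6590 × 415 = 2734850 N.
Try a within the flange: a = T/(0.85 f'_c b_f) = 2734850/(0.85 × 34.9 × 830) = 111.07 mm.
a = 111.07 > h_f = 95 mm: the block extends into the web. Split into flange-overhang and web parts.
C_f = 0.85 f'_c (b_f − b_w) h_f = 0.85 × 34.9 × (830 − 370) × 95 = 1296361 N.
Remaining web compression depth: a_w = (T − C_f)/(0.85 f'_c b_w) = (2734850 − 1296361)/(0.85 × 34.9 × 370) = 131.06 mm.
M_n = C_f(d − h_f/2) + (T − C_f)(d − a_w/2) = 1296361 × (460 − 47.5) + 1438489 × (460 − 65.53) = 534.75 + 567.44 = 1102.19 × 10⁶ N·mm.
M_n = 1102.19 kN·m.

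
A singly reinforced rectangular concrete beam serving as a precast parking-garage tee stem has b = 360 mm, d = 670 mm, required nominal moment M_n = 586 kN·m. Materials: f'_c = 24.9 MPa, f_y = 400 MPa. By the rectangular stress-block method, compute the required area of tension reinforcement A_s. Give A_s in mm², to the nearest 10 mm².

A_s ≈ 2420 mm²

With M_n = 0.85 f'_c a b (d − a/2), solve the quadratic for a:
a = d − √(d² − 2M_n/(0.85 f'_c b)) = 670 − √(670² − 2 × 586×10⁶/(0.85 × 24.9 × 360)) = 126.79 mm.
A_s = 0.85 f'_c a b / f_y = 0.85 × 24.9 × 126.79 × 360 / 400 = 2415.2 mm².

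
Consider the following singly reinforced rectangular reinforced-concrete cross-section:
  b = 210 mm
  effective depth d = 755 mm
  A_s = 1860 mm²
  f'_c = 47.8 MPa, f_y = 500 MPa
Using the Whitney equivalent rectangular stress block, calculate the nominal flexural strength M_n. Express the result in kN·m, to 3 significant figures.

T = A_s f_y = 1860 × 500 = 930000 N = 930 kN.
From C = T: a = T/(0.85 f'_c b) = 930000/(0.85 × 47.8 × 210) = 109.00 mm.
M_n = T(d − a/2) = 930 kN × (755 − 54.5) mm = 651.47 kN·m.

M_n ≈ 651 kN·m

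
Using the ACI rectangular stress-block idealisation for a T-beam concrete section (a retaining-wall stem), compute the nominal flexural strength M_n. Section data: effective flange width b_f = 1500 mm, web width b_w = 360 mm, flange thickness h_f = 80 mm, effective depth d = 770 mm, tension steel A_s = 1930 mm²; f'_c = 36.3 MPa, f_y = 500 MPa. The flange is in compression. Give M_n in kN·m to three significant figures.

M_n ≈ 733 kN·m

Tension: T = A_s f_y = 1930 × 500 = 965000 N.
Try a within the flange: a = T/(0.85 f'_c b_f) = 965000/(0.85 × 36.3 × 1500) = 20.85 mm.
Since a = 20.85 ≤ h_f = 80 mm, the stress block lies entirely in the flange; analyse as a rectangular beam of width b_f.
M_n = T(d − a/2) = 965000 × (770 − 10.425) = 732.99 × 10⁶ N·mm.
M_n = 732.99 kN·m.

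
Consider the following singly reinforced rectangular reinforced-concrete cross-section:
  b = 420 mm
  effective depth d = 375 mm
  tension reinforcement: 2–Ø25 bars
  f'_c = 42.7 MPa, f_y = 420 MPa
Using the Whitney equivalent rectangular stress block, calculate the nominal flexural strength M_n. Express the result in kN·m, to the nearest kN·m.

A_s = 2 × 491 = 982 mm².
T = A_s f_y = 982 × 420 = 412440 N = 412.44 kN.
From C = T: a = T/(0.85 f'_c b) = 412440/(0.85 × 42.7 × 420) = 27.06 mm.
M_n = T(d − a/2) = 412.44 kN × (375 − 13.53) mm = 149.08 kN·m.

M_n ≈ 149 kN·m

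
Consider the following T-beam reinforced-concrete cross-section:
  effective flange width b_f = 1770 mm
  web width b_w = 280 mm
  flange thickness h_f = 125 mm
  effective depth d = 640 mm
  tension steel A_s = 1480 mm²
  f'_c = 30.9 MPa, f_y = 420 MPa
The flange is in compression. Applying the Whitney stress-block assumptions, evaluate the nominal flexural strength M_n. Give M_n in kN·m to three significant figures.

M_n ≈ 394 kN·m

Tension: T = A_s f_y = 1480 × 420 = 621600 N.
Try a within the flange: a = T/(0.85 f'_c b_f) = 621600/(0.85 × 30.9 × 1770) = 13.37 mm.
Since a = 13.37 ≤ h_f = 125 mm, the stress block lies entirely in the flange; analyse as a rectangular beam of width b_f.
M_n = T(d − a/2) = 621600 × (640 − 6.685) = 393.67 × 10⁶ N·mm.
M_n = 393.67 kN·m.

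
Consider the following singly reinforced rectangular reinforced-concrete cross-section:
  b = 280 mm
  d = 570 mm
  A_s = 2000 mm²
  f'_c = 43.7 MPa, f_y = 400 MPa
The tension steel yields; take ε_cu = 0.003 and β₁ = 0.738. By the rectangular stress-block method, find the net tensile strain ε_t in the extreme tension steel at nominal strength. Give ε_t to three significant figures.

ε_t ≈ 0.0134

a = A_s f_y/(0.85 f'_c b) = 76.92 mm.
β₁ = 0.738, so c = a/β₁ = 76.92/0.738 = 104.23 mm.
From the linear strain diagram with ε_cu = 0.003: ε_t = 0.003 (d − c)/c = 0.003 × (570 − 104.23)/104.23 = 0.0134.
Since ε_t ≥ 0.005, the section is tension-controlled.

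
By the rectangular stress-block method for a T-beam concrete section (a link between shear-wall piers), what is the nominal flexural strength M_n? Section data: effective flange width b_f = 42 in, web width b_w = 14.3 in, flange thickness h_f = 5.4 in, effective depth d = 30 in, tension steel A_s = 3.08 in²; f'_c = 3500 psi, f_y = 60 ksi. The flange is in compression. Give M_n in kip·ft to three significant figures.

Tension: T = A_s f_y = 3.08 × 60 = 184.8 kips.
Try a within the flange: a = T/(0.85 f'_c b_f) = 184.8/(0.85 × 3.5 × 42) = 1.479 in.
Since a = 1.479 ≤ h_f = 5.4 in, the stress block lies entirely in the flange; analyse as a rectangular beam of width b_f.
M_n = T(d − a/2) = 184.8 × (30 − 0.7395) = 5407.3 kip·in.
M_n = 5407.3/12 = 450.61 kip·ft.

M_n ≈ 451 kip·ft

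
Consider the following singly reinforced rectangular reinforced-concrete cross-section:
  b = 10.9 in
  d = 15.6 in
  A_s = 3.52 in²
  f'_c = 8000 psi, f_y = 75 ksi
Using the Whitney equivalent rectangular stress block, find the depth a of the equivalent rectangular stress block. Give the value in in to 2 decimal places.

T = A_s f_y = 3.52 × 75 = 264 kips.
a = T/(0.85 f'_c b) = 264/(0.85 × 8 × 10.9) = 3.56 in.

a ≈ 3.56 in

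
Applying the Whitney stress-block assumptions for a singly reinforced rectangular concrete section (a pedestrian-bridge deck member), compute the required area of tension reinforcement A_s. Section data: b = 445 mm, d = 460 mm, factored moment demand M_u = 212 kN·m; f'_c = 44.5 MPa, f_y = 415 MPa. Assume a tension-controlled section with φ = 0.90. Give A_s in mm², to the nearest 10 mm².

A_s ≈ 1280 mm²

M_n = M_u/φ = 212/0.90 = 235.556 kN·m.
With M_n = 0.85 f'_c a b (d − a/2), solve the quadratic for a:
a = d − √(d² − 2M_n/(0.85 f'_c b)) = 460 − √(460² − 2 × 235.556×10⁶/(0.85 × 44.5 × 445)) = 31.50 mm.
A_s = 0.85 f'_c a b / f_y = 0.85 × 44.5 × 31.50 × 445 / 415 = 1277.6 mm².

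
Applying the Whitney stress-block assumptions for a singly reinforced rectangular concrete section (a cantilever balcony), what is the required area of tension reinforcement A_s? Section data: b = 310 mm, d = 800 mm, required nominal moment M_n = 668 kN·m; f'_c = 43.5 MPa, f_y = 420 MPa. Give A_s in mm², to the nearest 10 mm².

With M_n = 0.85 f'_c a b (d − a/2), solve the quadratic for a:
a = d − √(d² − 2M_n/(0.85 f'_c b)) = 800 − √(800² − 2 × 668×10⁶/(0.85 × 43.5 × 310)) = 76.51 mm.
A_s = 0.85 f'_c a b / f_y = 0.85 × 43.5 × 76.51 × 310 / 420 = 2088.0 mm².

A_s ≈ 2090 mm²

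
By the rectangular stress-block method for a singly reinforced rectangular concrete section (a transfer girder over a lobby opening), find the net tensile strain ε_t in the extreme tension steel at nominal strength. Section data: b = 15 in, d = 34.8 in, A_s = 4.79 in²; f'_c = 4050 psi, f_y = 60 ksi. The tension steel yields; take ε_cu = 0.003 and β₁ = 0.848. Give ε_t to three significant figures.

a = A_s f_y/(0.85 f'_c b) = 5.566 in.
β₁ = 0.848, so c = a/β₁ = 5.566/0.848 = 6.564 in.
From the linear strain diagram with ε_cu = 0.003: ε_t = 0.003 (d − c)/c = 0.003 × (34.8 − 6.564)/6.564 = 0.0129.
Since ε_t ≥ 0.005, the section is tension-controlled.

ε_t ≈ 0.0129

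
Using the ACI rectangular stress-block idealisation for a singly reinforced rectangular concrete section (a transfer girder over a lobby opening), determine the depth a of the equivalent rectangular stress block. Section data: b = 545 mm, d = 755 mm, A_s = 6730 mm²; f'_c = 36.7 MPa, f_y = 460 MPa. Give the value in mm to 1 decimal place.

a ≈ 182.1 mm

T = A_s f_y = 6730 × 460 = 3095800 N = 3095.8 kN.
Setting C = 0.85 f'_c a b equal to T: a = 3095800/(0.85 × 36.7 × 545) = 182.1 mm.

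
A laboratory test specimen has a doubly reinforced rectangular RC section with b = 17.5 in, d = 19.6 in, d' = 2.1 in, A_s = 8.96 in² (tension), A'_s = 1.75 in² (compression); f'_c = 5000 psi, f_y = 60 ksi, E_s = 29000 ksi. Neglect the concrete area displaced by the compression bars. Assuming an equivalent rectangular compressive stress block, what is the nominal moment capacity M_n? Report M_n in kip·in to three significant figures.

Assume both steels yield.
a = (A_s − A'_s) f_y/(0.85 f'_c b) = (8.96 − 1.75) × 60/(0.85 × 5 × 17.5) = 5.816 in.
c = a/β₁ = 5.816/0.8 = 7.270 in; ε'_s = 0.003(c − d')/c = 0.0021 ≥ ε_y = 0.0021, so the compression steel yields.
M_n = (A_s − A'_s) f_y (d − a/2) + A'_s f_y (d − d') = 432.6 × (19.6 − 2.908) + 105 × (19.6 − 2.1) = 7221.0 + 1837.5 = 9058.5 kip·in.

M_n ≈ 9060 kip·in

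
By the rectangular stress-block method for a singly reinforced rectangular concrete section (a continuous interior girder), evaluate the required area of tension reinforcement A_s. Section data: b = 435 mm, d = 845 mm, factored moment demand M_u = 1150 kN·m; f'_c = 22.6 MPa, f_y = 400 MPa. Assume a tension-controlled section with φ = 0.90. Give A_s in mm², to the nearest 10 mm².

M_n = M_u/φ = 1150/0.90 = 1277.78 kN·m.
With M_n = 0.85 f'_c a b (d − a/2), solve the quadratic for a:
a = d − √(d² − 2M_n/(0.85 f'_c b)) = 845 − √(845² − 2 × 1277.78×10⁶/(0.85 × 22.6 × 435)) = 206.09 mm.
A_s = 0.85 f'_c a b / f_y = 0.85 × 22.6 × 206.09 × 435 / 400 = 4305.4 mm².

A_s ≈ 4310 mm²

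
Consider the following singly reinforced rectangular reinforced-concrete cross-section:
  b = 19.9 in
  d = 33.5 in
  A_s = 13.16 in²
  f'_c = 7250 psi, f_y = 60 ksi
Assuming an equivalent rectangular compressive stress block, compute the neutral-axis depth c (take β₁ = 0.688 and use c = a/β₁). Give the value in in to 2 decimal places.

T = A_s f_y = 13.16 × 60 = 789.6 kips.
a = T/(0.85 f'_c b) = 789.6/(0.85 × 7.25 × 19.9) = 6.4387 in.
With β₁ = 0.688, c = a/β₁ = 6.4387/0.688 = 9.36 in.

c ≈ 9.36 in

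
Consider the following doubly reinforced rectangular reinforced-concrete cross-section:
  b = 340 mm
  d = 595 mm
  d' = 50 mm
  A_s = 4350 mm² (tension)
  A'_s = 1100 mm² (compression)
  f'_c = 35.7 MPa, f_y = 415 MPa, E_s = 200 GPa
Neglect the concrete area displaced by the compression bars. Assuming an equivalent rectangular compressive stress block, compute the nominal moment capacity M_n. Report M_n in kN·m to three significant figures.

Assume both tension and compression steel yield.
Net tension couple steel: A_s − A'_s = 3250 mm².
a = (A_s − A'_s) f_y / (0.85 f'_c b) = 1348750/(0.85 × 35.7 × 340) = 130.73 mm.
c = a/β₁ = 130.73/0.795 = 164.44 mm; ε'_s = 0.003(c − d')/c = 0.0021 ≥ f_y/E_s = 0.0021, so compression steel does yield.
M_n = (A_s − A'_s) f_y (d − a/2) + A'_s f_y (d − d') = [1348750 × (595 − 65.365) + 456500 × (595 − 50)] × 10⁻⁶ = 714.35 + 248.79 = 963.14 kN·m.

M_n ≈ 963 kN·m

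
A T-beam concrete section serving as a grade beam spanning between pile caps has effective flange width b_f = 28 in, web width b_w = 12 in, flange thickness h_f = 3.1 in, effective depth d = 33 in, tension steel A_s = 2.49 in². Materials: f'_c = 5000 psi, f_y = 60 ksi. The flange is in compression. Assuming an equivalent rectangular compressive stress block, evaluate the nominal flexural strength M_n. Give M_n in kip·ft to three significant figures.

M_n ≈ 403 kip·ft

Tension: T = A_s f_y = 2.49 × 60 = 149.4 kips.
Try a within the flange: a = T/(0.85 f'_c b_f) = 149.4/(0.85 × 5 × 28) = 1.255 in.
Since a = 1.255 ≤ h_f = 3.1 in, the stress block lies entirely in the flange; analyse as a rectangular beam of width b_f.
M_n = T(d − a/2) = 149.4 × (33 − 0.6275) = 4836.5 kip·in.
M_n = 4836.5/12 = 403.04 kip·ft.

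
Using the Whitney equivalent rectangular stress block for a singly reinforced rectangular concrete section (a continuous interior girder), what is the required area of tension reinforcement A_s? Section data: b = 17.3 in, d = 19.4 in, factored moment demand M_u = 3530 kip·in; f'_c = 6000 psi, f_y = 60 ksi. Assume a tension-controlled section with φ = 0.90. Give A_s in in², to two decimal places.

A_s ≈ 3.60 in²

M_n = M_u/φ = 3530/0.90 = 3922.22 kip·in.
From M_n = 0.85 f'_c a b (d − a/2):
a = d − √(d² − 2M_n/(0.85 f'_c b)) = 19.4 − √(19.4² − 2 × 3922.22/(0.85 × 6 × 17.3)) = 2.446 in.
A_s = 0.85 f'_c a b / f_y = 0.85 × 6 × 2.446 × 17.3 / 60 = 3.597 in².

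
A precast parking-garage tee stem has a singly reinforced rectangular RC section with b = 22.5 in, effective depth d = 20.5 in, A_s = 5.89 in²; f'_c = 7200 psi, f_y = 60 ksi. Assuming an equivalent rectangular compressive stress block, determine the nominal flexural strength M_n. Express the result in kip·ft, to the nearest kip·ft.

M_n ≈ 566 kip·ft

T = A_s f_y = 5.89 × 60 = 353.4 kips.
a = T/(0.85 f'_c b) = 353.4/(0.85 × 7.2 × 22.5) = 2.566 in.
M_n = T(d − a/2) = 353.4 × (20.5 − 1.283) = 6791.3 kip·in = 6791.3/12 = 565.94 kip·ft.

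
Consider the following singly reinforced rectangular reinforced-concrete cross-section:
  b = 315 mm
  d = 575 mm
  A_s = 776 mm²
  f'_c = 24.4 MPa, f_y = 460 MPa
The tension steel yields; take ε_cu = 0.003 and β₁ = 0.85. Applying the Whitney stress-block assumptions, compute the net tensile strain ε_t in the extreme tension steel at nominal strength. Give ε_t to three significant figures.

ε_t ≈ 0.0238

a = A_s f_y/(0.85 f'_c b) = 54.64 mm.
β₁ = 0.85, so c = a/β₁ = 54.64/0.85 = 64.28 mm.
From the linear strain diagram with ε_cu = 0.003: ε_t = 0.003 (d − c)/c = 0.003 × (575 − 64.28)/64.28 = 0.0238.
Since ε_t ≥ 0.005, the section is tension-controlled.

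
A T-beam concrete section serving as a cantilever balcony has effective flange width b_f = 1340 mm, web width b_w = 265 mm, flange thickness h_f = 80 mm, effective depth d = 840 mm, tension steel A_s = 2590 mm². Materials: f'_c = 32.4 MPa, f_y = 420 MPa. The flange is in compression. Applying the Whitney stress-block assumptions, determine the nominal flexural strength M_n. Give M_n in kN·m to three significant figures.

Tension: T = A_s f_y = 2590 × 420 = 1087800 N.
Try a within the flange: a = T/(0.85 f'_c b_f) = 1087800/(0.85 × 32.4 × 1340) = 29.48 mm.
Since a = 29.48 ≤ h_f = 80 mm, the stress block lies entirely in the flange; analyse as a rectangular beam of width b_f.
M_n = T(d − a/2) = 1087800 × (840 − 14.74) = 897.72 × 10⁶ N·mm.
M_n = 897.72 kN·m.

M_n ≈ 898 kN·m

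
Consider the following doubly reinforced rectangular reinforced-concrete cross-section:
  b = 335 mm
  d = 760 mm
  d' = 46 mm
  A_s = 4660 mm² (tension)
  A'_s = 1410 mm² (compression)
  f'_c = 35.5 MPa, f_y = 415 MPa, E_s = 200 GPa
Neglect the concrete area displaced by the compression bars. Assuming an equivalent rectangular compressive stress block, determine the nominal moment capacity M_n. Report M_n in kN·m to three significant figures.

Assume both tension and compression steel yield.
Net tension couple steel: A_s − A'_s = 3250 mm².
a = (A_s − A'_s) f_y / (0.85 f'_c b) = 1348750/(0.85 × 35.5 × 335) = 133.43 mm.
c = a/β₁ = 133.43/0.796 = 167.63 mm; ε'_s = 0.003(c − d')/c = 0.0022 ≥ f_y/E_s = 0.0021, so compression steel does yield.
M_n = (A_s − A'_s) f_y (d − a/2) + A'_s f_y (d − d') = [1348750 × (760 − 66.715) + 585150 × (760 − 46)] × 10⁻⁶ = 935.07 + 417.80 = 1352.87 kN·m.

M_n ≈ 1350 kN·m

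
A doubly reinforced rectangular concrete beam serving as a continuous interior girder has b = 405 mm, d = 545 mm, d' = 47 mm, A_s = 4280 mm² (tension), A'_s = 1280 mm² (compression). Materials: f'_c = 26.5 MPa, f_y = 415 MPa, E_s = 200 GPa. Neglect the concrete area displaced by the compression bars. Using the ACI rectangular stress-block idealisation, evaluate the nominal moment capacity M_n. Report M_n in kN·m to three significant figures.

M_n ≈ 858 kN·m

Assume both tension and compression steel yield.
Net tension couple steel: A_s − A'_s = 3000 mm².
a = (A_s − A'_s) f_y / (0.85 f'_c b) = 1245000/(0.85 × 26.5 × 405) = 136.47 mm.
c = a/β₁ = 136.47/0.85 = 160.55 mm; ε'_s = 0.003(c − d')/c = 0.0021 ≥ f_y/E_s = 0.0021, so compression steel does yield.
M_n = (A_s − A'_s) f_y (d − a/2) + A'_s f_y (d − d') = [1245000 × (545 − 68.235) + 531200 × (545 − 47)] × 10⁻⁶ = 593.57 + 264.54 = 858.11 kN·m.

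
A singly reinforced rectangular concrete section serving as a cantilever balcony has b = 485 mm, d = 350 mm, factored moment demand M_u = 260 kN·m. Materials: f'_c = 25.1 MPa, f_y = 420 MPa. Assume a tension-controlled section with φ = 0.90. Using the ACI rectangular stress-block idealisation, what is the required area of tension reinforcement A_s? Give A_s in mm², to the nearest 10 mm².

M_n = M_u/φ = 260/0.90 = 288.889 kN·m.
With M_n = 0.85 f'_c a b (d − a/2), solve the quadratic for a:
a = d − √(d² − 2M_n/(0.85 f'_c b)) = 350 − √(350² − 2 × 288.889×10⁶/(0.85 × 25.1 × 485)) = 91.81 mm.
A_s = 0.85 f'_c a b / f_y = 0.85 × 25.1 × 91.81 × 485 / 420 = 2261.9 mm².

A_s ≈ 2260 mm²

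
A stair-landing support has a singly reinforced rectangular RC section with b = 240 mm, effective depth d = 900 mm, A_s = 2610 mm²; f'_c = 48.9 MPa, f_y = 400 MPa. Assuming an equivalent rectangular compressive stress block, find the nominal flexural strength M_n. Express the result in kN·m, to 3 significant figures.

T = A_s f_y = 2610 × 400 = 1044000 N = 1044 kN.
From C = T: a = T/(0.85 f'_c b) = 1044000/(0.85 × 48.9 × 240) = 104.66 mm.
M_n = T(d − a/2) = 1044 kN × (900 − 52.33) mm = 884.97 kN·m.

M_n ≈ 885 kN·m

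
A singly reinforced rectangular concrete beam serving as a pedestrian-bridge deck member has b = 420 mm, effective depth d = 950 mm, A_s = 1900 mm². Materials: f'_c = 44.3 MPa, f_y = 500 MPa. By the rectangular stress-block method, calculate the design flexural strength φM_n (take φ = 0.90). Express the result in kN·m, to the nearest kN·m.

φM_n ≈ 787 kN·m

T = A_s f_y = 1900 × 500 = 950000 N = 950 kN.
From C = T: a = T/(0.85 f'_c b) = 950000/(0.85 × 44.3 × 420) = 60.07 mm.
M_n = T(d − a/2) = 950 kN × (950 − 30.035) mm = 873.97 kN·m.
φM_n = 0.90 × 873.97 = 786.57 kN·m.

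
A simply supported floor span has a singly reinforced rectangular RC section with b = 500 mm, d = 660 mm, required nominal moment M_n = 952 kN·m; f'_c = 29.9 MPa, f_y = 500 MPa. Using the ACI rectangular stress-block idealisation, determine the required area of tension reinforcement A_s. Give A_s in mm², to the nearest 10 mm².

With M_n = 0.85 f'_c a b (d − a/2), solve the quadratic for a:
a = d − √(d² − 2M_n/(0.85 f'_c b)) = 660 − √(660² − 2 × 952×10⁶/(0.85 × 29.9 × 500)) = 125.43 mm.
A_s = 0.85 f'_c a b / f_y = 0.85 × 29.9 × 125.43 × 500 / 500 = 3187.8 mm².

A_s ≈ 3190 mm²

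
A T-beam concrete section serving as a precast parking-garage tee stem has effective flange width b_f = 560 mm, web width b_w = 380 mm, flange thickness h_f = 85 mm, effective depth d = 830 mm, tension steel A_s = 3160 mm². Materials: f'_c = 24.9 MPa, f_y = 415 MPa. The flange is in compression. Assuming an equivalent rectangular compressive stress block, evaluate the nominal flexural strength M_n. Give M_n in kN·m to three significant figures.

M_n ≈ 1010 kN·m

Tension: T = A_s f_y = 3160 × 415 = 1311400 N.
Try a within the flange: a = T/(0.85 f'_c b_f) = 1311400/(0.85 × 24.9 × 560) = 110.64 mm.
a = 110.64 > h_f = 85 mm: the block extends into the web. Split into flange-overhang and web parts.
C_f = 0.85 f'_c (b_f − b_w) h_f = 0.85 × 24.9 × (560 − 380) × 85 = 323825 N.
Remaining web compression depth: a_w = (T − C_f)/(0.85 f'_c b_w) = (1311400 − 323825)/(0.85 × 24.9 × 380) = 122.79 mm.
M_n = C_f(d − h_f/2) + (T − C_f)(d − a_w/2) = 323825 × (830 − 42.5) + 987575 × (830 − 61.395) = 255.01 + 759.06 = 1014.07 × 10⁶ N·mm.
M_n = 1014.07 kN·m.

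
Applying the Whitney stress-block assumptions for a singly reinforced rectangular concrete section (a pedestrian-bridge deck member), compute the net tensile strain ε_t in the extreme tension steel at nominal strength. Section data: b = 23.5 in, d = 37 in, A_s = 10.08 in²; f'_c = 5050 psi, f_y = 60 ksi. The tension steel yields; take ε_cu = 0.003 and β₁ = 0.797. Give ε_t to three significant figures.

ε_t ≈ 0.0118

a = A_s f_y/(0.85 f'_c b) = 5.996 in.
β₁ = 0.797, so c = a/β₁ = 5.996/0.797 = 7.523 in.
From the linear strain diagram with ε_cu = 0.003: ε_t = 0.003 (d − c)/c = 0.003 × (37 − 7.523)/7.523 = 0.0118.
Since ε_t ≥ 0.005, the section is tension-controlled.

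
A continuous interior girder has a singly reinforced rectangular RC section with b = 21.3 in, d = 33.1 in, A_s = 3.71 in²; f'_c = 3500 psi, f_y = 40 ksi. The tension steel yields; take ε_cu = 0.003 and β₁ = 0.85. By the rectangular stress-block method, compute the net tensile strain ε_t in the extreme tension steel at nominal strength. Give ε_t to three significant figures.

ε_t ≈ 0.0330

a = A_s f_y/(0.85 f'_c b) = 2.342 in.
β₁ = 0.85, so c = a/β₁ = 2.342/0.85 = 2.755 in.
From the linear strain diagram with ε_cu = 0.003: ε_t = 0.003 (d − c)/c = 0.003 × (33.1 − 2.755)/2.755 = 0.0330.
Since ε_t ≥ 0.005, the section is tension-controlled.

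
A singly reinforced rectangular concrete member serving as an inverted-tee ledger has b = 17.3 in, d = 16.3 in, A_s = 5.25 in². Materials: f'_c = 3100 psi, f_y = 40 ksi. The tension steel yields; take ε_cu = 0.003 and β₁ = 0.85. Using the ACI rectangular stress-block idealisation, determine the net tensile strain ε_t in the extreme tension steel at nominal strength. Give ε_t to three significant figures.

ε_t ≈ 0.00602

a = A_s f_y/(0.85 f'_c b) = 4.607 in.
β₁ = 0.85, so c = a/β₁ = 4.607/0.85 = 5.420 in.
From the linear strain diagram with ε_cu = 0.003: ε_t = 0.003 (d − c)/c = 0.003 × (16.3 − 5.420)/5.420 = 0.00602.
Since ε_t ≥ 0.005, the section is tension-controlled.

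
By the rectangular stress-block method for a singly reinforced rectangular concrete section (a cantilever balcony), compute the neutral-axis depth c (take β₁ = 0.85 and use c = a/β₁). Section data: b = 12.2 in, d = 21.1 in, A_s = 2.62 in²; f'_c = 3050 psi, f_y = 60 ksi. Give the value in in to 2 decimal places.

c ≈ 5.85 in

T = A_s f_y = 2.62 × 60 = 157.2 kips.
a = T/(0.85 f'_c b) = 157.2/(0.85 × 3.05 × 12.2) = 4.9702 in.
With β₁ = 0.85, c = a/β₁ = 4.9702/0.85 = 5.85 in.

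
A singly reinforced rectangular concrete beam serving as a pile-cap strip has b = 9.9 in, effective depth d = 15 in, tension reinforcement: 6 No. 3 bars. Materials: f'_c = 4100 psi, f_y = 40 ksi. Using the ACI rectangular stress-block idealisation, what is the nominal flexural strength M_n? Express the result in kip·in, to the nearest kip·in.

M_n ≈ 386 kip·in

A_s = 6 × 0.11 = 0.66 in².
T = A_s f_y = 0.66 × 40 = 26.4 kips.
a = T/(0.85 f'_c b) = 26.4/(0.85 × 4.1 × 9.9) = 0.765 in.
M_n = T(d − a/2) = 26.4 × (15 − 0.3825) = 385.9 kip·in.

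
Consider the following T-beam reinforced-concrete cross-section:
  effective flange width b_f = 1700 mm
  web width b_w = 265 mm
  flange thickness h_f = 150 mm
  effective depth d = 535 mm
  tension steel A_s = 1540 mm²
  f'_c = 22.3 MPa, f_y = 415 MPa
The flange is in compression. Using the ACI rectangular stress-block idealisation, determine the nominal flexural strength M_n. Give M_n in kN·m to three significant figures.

M_n ≈ 336 kN·m

Tension: T = A_s f_y = 1540 × 415 = 639100 N.
Try a within the flange: a = T/(0.85 f'_c b_f) = 639100/(0.85 × 22.3 × 1700) = 19.83 mm.
Since a = 19.83 ≤ h_f = 150 mm, the stress block lies entirely in the flange; analyse as a rectangular beam of width b_f.
M_n = T(d − a/2) = 639100 × (535 − 9.915) = 335.58 × 10⁶ N·mm.
M_n = 335.58 kN·m.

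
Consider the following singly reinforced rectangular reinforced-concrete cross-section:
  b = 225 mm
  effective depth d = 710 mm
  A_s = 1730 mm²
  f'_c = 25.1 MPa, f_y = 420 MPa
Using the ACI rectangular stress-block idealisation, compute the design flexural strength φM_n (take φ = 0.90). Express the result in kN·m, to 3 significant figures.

T = A_s f_y = 1730 × 420 = 726600 N = 726.6 kN.
From C = T: a = T/(0.85 f'_c b) = 726600/(0.85 × 25.1 × 225) = 151.36 mm.
M_n = T(d − a/2) = 726.6 kN × (710 − 75.68) mm = 460.90 kN·m.
φM_n = 0.90 × 460.90 = 414.81 kN·m.

φM_n ≈ 415 kN·m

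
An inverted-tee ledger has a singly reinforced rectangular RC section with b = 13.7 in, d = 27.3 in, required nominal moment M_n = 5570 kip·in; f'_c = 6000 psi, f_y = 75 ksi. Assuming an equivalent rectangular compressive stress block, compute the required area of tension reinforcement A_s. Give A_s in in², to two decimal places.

From M_n = 0.85 f'_c a b (d − a/2):
a = d − √(d² − 2M_n/(0.85 f'_c b)) = 27.3 − √(27.3² − 2 × 5570/(0.85 × 6 × 13.7)) = 3.096 in.
A_s = 0.85 f'_c a b / f_y = 0.85 × 6 × 3.096 × 13.7 / 75 = 2.884 in².

A_s ≈ 2.88 in²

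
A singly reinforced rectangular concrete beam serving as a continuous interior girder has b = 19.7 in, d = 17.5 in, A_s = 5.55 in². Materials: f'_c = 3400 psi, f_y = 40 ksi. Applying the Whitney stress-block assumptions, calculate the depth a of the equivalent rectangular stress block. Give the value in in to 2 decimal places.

a ≈ 3.90 in

T = A_s f_y = 5.55 × 40 = 222 kips.
a = T/(0.85 f'_c b) = 222/(0.85 × 3.4 × 19.7) = 3.90 in.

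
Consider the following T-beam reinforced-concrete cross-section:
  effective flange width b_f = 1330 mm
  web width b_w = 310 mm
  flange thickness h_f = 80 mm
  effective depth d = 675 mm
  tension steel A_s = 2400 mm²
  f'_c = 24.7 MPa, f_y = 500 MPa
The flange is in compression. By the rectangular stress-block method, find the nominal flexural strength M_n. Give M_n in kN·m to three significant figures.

Tension: T = A_s f_y = 2400 × 500 = 1200000 N.
Try a within the flange: a = T/(0.85 f'_c b_f) = 1200000/(0.85 × 24.7 × 1330) = 42.97 mm.
Since a = 42.97 ≤ h_f = 80 mm, the stress block lies entirely in the flange; analyse as a rectangular beam of width b_f.
M_n = T(d − a/2) = 1200000 × (675 − 21.485) = 784.22 × 10⁶ N·mm.
M_n = 784.22 kN·m.

M_n ≈ 784 kN·m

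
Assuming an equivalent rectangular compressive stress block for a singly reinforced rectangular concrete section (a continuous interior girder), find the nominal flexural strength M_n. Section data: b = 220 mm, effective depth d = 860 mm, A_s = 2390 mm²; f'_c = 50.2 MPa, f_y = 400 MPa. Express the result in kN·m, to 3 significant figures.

M_n ≈ 773 kN·m

T = A_s f_y = 2390 × 400 = 956000 N = 956 kN.
From C = T: a = T/(0.85 f'_c b) = 956000/(0.85 × 50.2 × 220) = 101.84 mm.
M_n = T(d − a/2) = 956 kN × (860 − 50.92) mm = 773.48 kN·m.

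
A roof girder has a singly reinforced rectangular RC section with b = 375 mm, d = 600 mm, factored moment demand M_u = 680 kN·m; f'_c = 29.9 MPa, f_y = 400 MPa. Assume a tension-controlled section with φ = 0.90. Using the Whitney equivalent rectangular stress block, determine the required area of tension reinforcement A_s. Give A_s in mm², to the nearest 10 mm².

A_s ≈ 3600 mm²

M_n = M_u/φ = 680/0.90 = 755.556 kN·m.
With M_n = 0.85 f'_c a b (d − a/2), solve the quadratic for a:
a = d − √(d² − 2M_n/(0.85 f'_c b)) = 600 − √(600² − 2 × 755.556×10⁶/(0.85 × 29.9 × 375)) = 151.17 mm.
A_s = 0.85 f'_c a b / f_y = 0.85 × 29.9 × 151.17 × 375 / 400 = 3601.9 mm².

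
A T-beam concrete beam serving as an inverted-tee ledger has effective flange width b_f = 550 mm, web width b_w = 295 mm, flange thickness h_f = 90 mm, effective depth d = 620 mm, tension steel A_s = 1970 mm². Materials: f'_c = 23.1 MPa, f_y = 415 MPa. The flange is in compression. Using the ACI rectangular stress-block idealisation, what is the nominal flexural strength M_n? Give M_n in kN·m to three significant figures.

Tension: T = A_s f_y = 1970 × 415 = 817550 N.
Try a within the flange: a = T/(0.85 f'_c b_f) = 817550/(0.85 × 23.1 × 550) = 75.70 mm.
Since a = 75.70 ≤ h_f = 90 mm, the stress block lies entirely in the flange; analyse as a rectangular beam of width b_f.
M_n = T(d − a/2) = 817550 × (620 − 37.85) = 475.94 × 10⁶ N·mm.
M_n = 475.94 kN·m.

M_n ≈ 476 kN·m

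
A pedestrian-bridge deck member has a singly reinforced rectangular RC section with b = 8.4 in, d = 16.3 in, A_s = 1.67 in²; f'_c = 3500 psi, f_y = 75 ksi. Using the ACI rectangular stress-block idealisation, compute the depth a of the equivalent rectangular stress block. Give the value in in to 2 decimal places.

T = A_s f_y = 1.67 × 75 = 125.25 kips.
a = T/(0.85 f'_c b) = 125.25/(0.85 × 3.5 × 8.4) = 5.01 in.

a ≈ 5.01 in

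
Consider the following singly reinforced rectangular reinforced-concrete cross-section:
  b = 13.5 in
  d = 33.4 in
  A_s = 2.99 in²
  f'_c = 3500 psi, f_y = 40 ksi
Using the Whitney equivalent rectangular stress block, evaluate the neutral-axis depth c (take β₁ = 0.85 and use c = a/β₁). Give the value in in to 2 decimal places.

c ≈ 3.50 in

T = A_s f_y = 2.99 × 40 = 119.6 kips.
a = T/(0.85 f'_c b) = 119.6/(0.85 × 3.5 × 13.5) = 2.9779 in.
With β₁ = 0.85, c = a/β₁ = 2.9779/0.85 = 3.50 in.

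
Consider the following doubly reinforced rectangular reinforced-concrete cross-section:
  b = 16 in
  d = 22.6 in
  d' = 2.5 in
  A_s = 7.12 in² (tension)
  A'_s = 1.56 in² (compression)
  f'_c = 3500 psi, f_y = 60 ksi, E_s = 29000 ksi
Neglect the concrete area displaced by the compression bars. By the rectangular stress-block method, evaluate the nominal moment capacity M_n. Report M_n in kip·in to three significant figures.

M_n ≈ 8250 kip·in

Assume both steels yield.
a = (A_s − A'_s) f_y/(0.85 f'_c b) = (7.12 − 1.56) × 60/(0.85 × 3.5 × 16) = 7.008 in.
c = a/β₁ = 7.008/0.85 = 8.245 in; ε'_s = 0.003(c − d')/c = 0.0021 ≥ ε_y = 0.0021, so the compression steel yields.
M_n = (A_s − A'_s) f_y (d − a/2) + A'_s f_y (d − d') = 333.6 × (22.6 − 3.504) + 93.6 × (22.6 − 2.5) = 6370.4 + 1881.4 = 8251.8 kip·in.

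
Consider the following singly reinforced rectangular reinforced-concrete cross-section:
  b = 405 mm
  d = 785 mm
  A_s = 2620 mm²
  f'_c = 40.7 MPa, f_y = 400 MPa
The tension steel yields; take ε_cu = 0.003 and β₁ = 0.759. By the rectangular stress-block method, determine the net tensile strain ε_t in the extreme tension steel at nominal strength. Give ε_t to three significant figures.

ε_t ≈ 0.0209

a = A_s f_y/(0.85 f'_c b) = 74.80 mm.
β₁ = 0.759, so c = a/β₁ = 74.80/0.759 = 98.55 mm.
From the linear strain diagram with ε_cu = 0.003: ε_t = 0.003 (d − c)/c = 0.003 × (785 − 98.55)/98.55 = 0.0209.
Since ε_t ≥ 0.005, the section is tension-controlled.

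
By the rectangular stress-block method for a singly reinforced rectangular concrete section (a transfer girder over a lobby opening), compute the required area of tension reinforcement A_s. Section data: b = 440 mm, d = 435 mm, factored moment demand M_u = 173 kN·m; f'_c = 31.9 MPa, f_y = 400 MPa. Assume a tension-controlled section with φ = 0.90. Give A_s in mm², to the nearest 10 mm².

M_n = M_u/φ = 173/0.90 = 192.222 kN·m.
With M_n = 0.85 f'_c a b (d − a/2), solve the quadratic for a:
a = d − √(d² − 2M_n/(0.85 f'_c b)) = 435 − √(435² − 2 × 192.222×10⁶/(0.85 × 31.9 × 440)) = 38.77 mm.
A_s = 0.85 f'_c a b / f_y = 0.85 × 31.9 × 38.77 × 440 / 400 = 1156.4 mm².

A_s ≈ 1160 mm²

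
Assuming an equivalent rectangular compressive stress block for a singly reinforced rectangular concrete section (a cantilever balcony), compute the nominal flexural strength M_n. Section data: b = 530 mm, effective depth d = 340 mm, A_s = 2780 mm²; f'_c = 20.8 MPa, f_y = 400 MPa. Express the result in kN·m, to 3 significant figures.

T = A_s f_y = 2780 × 400 = 1112000 N = 1112 kN.
From C = T: a = T/(0.85 f'_c b) = 1112000/(0.85 × 20.8 × 530) = 118.67 mm.
M_n = T(d − a/2) = 1112 kN × (340 − 59.335) mm = 312.10 kN·m.

M_n ≈ 312 kN·m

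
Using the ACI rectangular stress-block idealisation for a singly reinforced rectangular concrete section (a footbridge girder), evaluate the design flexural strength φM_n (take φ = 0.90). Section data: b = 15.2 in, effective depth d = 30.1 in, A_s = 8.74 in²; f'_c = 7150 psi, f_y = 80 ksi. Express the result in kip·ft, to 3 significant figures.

T = A_s f_y = 8.74 × 80 = 699.2 kips.
a = T/(0.85 f'_c b) = 699.2/(0.85 × 7.15 × 15.2) = 7.569 in.
M_n = T(d − a/2) = 699.2 × (30.1 − 3.7845) = 18399.8 kip·in = 18399.8/12 = 1533.32 kip·ft.
φM_n = 0.90 × 1533.32 = 1379.99 kip·ft.

φM_n ≈ 1380 kip·ft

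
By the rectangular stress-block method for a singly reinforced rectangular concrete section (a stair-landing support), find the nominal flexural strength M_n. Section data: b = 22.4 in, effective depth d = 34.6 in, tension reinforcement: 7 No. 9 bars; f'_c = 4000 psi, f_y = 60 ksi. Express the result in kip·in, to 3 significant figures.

M_n ≈ 13400 kip·in

A_s = 7 × 1 = 7 in².
T = A_s f_y = 7 × 60 = 420 kips.
a = T/(0.85 f'_c b) = 420/(0.85 × 4 × 22.4) = 5.515 in.
M_n = T(d − a/2) = 420 × (34.6 − 2.7575) = 13373.9 kip·in.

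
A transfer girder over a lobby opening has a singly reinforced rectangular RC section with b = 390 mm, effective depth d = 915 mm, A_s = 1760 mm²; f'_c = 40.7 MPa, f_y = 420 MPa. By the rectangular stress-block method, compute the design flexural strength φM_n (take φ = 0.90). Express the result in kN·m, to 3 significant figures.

T = A_s f_y = 1760 × 420 = 739200 N = 739.2 kN.
From C = T: a = T/(0.85 f'_c b) = 739200/(0.85 × 40.7 × 390) = 54.79 mm.
M_n = T(d − a/2) = 739.2 kN × (915 − 27.395) mm = 656.12 kN·m.
φM_n = 0.90 × 656.12 = 590.51 kN·m.

φM_n ≈ 591 kN·m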